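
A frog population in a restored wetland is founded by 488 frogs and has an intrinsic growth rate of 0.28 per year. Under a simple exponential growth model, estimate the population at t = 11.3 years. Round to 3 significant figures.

N(t) = N₀·e^(rt) = 488 × e^(0.28×11.3) = 488 × e^3.164.
e^3.164 ≈ 23.665, so N ≈ 488 × 23.665 = 11548.6.

11500 frogs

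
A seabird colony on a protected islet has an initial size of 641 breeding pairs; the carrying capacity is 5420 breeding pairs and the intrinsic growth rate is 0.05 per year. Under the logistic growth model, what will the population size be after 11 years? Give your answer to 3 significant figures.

1020 breeding pairs

A = (K − N₀)/N₀ = (5420 − 641)/641 = 7.4555.
N(t) = K/(1 + A·e^(−rt)) = 5420/(1 + 7.4555×e^(−0.05×11)).
e^(−0.55) = 0.57695; denominator = 1 + 7.4555×0.57695 = 5.3015.
N = 5420/5.3015 = 1022.36.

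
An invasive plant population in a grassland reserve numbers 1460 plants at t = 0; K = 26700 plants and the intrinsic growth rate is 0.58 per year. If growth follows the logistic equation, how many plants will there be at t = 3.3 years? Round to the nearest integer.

A = (K − N₀)/N₀ = (26700 − 1460)/1460 = 17.288.
N(t) = K/(1 + A·e^(−rt)) = 26700/(1 + 17.288×e^(−0.58×3.3)).
e^(−1.914) = 0.14749; denominator = 1 + 17.288×0.14749 = 3.5497.
N = 26700/3.5497 = 7521.67.

7522 plants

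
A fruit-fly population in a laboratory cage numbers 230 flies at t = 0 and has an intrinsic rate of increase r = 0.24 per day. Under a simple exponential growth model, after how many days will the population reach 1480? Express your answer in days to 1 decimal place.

Set N₀·e^(rt) = 1480: e^(0.24·t) = 1480/230 = 6.4348.
0.24·t = ln(6.4348) = 1.8617, so t = 1.8617/0.24 = 7.7572.

7.8 days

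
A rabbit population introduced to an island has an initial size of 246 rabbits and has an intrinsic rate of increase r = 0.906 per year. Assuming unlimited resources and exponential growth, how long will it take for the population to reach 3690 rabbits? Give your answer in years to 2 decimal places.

Set N₀·e^(rt) = 3690: e^(0.906·t) = 3690/246 = 15.
0.906·t = ln(15) = 2.7081, so t = 2.7081/0.906 = 2.989.

2.99 years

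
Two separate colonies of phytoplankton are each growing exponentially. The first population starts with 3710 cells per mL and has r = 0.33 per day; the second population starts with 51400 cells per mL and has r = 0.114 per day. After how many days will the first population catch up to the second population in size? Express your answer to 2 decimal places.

12.17 days

Set 3710·e^(0.33t) = 51400·e^(0.114t).
e^((0.33 − 0.114)t) = 51400/3710 → e^(0.216·t) = 13.854.
0.216·t = ln(13.854) = 2.6286, so t = 2.6286/0.216 = 12.169.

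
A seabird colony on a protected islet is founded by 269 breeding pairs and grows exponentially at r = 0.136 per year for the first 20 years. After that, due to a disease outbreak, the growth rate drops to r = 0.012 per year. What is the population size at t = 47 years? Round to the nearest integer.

Phase 1: N(20) = 269·e^(0.136×20) = 269·e^2.72 = 4083.51.
Phase 2 runs for 47 − 20 = 27 years at r = 0.012.
N(47) = 4083.51·e^(0.012×27) = 4083.51·e^0.324 = 5646.05.

5646 breeding pairs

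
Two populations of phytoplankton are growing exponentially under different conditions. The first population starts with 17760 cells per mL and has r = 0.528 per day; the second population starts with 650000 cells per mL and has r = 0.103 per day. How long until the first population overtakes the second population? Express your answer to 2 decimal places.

8.47 days

Set 17760·e^(0.528t) = 650000·e^(0.103t).
e^((0.528 − 0.103)t) = 650000/17760 → e^(0.425·t) = 36.599.
0.425·t = ln(36.599) = 3.6, so t = 3.6/0.425 = 8.4706.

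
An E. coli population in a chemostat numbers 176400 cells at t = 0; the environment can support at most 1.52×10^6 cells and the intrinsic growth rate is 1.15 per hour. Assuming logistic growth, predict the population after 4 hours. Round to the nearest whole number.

A = (K − N₀)/N₀ = (1.52×10^6 − 176400)/176400 = 7.6168.
N(t) = K/(1 + A·e^(−rt)) = 1.52×10^6/(1 + 7.6168×e^(−1.15×4)).
e^(−4.6) = 0.010052; denominator = 1 + 7.6168×0.010052 = 1.0766.
N = 1.52×10^6/1.0766 = 1.411901×10^6.

1411901 cells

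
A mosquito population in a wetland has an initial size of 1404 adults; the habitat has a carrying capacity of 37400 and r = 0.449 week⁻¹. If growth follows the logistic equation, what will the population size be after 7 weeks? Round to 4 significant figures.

17760 adults

A = (K − N₀)/N₀ = (37400 − 1404)/1404 = 25.638.
N(t) = K/(1 + A·e^(−rt)) = 37400/(1 + 25.638×e^(−0.449×7)).
e^(−3.143) = 0.043153; denominator = 1 + 25.638×0.043153 = 2.1064.
N = 37400/2.1064 = 17755.7.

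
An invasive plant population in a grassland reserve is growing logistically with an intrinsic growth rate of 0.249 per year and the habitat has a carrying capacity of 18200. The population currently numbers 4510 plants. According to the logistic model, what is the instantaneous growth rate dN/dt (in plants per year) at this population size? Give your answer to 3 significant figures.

845 plants per year

dN/dt = rN(1 − N/K) = 0.249 × 4510 × (1 − 4510/18200).
1 − 4510/18200 = 0.7522; dN/dt = 0.249 × 4510 × 0.7522 = 844.71.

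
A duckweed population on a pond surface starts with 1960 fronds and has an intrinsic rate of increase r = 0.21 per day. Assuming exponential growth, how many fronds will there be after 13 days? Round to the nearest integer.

30052 fronds

N(t) = N₀·e^(rt) = 1960 × e^(0.21×13) = 1960 × e^2.73.
e^2.73 ≈ 15.333, so N ≈ 1960 × 15.333 = 30052.5.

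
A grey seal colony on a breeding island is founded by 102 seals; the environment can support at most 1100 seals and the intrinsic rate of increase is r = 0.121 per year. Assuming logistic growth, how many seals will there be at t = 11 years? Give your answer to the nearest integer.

307 seals

A = (K − N₀)/N₀ = (1100 − 102)/102 = 9.7843.
N(t) = K/(1 + A·e^(−rt)) = 1100/(1 + 9.7843×e^(−0.121×11)).
e^(−1.331) = 0.26421; denominator = 1 + 9.7843×0.26421 = 3.5851.
N = 1100/3.5851 = 306.822.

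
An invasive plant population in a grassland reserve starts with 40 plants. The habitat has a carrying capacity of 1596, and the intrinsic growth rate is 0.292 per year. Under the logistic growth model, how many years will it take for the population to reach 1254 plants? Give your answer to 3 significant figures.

A = (K − N₀)/N₀ = (1596 − 40)/40 = 38.9.
Solve 1596/(1 + 38.9·e^(−0.292t)) = 1254: 1 + 38.9·e^(−0.292t) = 1.2727, so e^(−0.292t) = 0.00701098.
−0.292·t = ln(0.00701098) = -4.9603, so t = 4.9603/0.292 = 16.987.

17.0 years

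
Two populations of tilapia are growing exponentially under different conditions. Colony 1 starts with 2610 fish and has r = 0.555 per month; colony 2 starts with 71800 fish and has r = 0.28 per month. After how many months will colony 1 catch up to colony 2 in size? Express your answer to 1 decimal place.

Set 2610·e^(0.555t) = 71800·e^(0.28t).
e^((0.555 − 0.28)t) = 71800/2610 → e^(0.275·t) = 27.51.
0.275·t = ln(27.51) = 3.3145, so t = 3.3145/0.275 = 12.053.

12.1 months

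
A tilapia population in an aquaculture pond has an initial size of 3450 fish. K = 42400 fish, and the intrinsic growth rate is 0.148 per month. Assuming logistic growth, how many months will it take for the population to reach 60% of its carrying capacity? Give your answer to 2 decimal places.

A = (K − N₀)/N₀ = (42400 − 3450)/3450 = 11.29.
Solve 42400/(1 + 11.29·e^(−0.148t)) = 25440: 1 + 11.29·e^(−0.148t) = 1.6667, so e^(−0.148t) = 0.0590501.
−0.148·t = ln(0.0590501) = -2.8294, so t = 2.8294/0.148 = 19.117.

19.12 months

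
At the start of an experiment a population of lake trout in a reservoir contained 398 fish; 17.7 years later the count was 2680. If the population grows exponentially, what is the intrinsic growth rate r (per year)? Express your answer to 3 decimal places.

From N(t) = N₀·e^(rt): e^(r·17.7) = 2680/398 = 6.7337.
r·17.7 = ln(6.7337) = 1.9071, so r = 1.9071/17.7 = 0.10775.

0.108 per year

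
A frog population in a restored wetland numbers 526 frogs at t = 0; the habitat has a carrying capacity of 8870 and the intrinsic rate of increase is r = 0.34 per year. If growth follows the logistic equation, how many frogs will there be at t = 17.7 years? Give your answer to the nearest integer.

8540 frogs

A = (K − N₀)/N₀ = (8870 − 526)/526 = 15.863.
N(t) = K/(1 + A·e^(−rt)) = 8870/(1 + 15.863×e^(−0.34×17.7)).
e^(−6.018) = 0.0024345; denominator = 1 + 15.863×0.0024345 = 1.0386.
N = 8870/1.0386 = 8540.18.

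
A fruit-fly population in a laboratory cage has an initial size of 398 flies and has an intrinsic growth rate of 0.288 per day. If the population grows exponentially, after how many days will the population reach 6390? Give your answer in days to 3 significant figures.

Set N₀·e^(rt) = 6390: e^(0.288·t) = 6390/398 = 16.055.
0.288·t = ln(16.055) = 2.776, so t = 2.776/0.288 = 9.639.

9.64 days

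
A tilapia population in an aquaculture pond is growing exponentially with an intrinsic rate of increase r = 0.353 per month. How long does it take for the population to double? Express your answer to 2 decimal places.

1.96 months

Doubling time t_d = ln(2)/r = 0.6931/0.353 = 1.9636.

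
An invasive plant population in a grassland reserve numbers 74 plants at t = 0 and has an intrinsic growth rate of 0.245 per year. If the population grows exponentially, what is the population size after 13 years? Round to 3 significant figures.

1790 plants

N(t) = N₀·e^(rt) = 74 × e^(0.245×13) = 74 × e^3.185.
e^3.185 ≈ 24.167, so N ≈ 74 × 24.167 = 1788.38.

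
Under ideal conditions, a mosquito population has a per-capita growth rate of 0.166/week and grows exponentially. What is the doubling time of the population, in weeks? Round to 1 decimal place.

4.2 weeks

Doubling time t_d = ln(2)/r = 0.6931/0.166 = 4.1756.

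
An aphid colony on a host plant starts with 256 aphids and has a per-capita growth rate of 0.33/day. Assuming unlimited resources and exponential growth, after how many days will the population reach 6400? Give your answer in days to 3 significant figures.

9.75 days

Set N₀·e^(rt) = 6400: e^(0.33·t) = 6400/256 = 25.
0.33·t = ln(25) = 3.2189, so t = 3.2189/0.33 = 9.7542.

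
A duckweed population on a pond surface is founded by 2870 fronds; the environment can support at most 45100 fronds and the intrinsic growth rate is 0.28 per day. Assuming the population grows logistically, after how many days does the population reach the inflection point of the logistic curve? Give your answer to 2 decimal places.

Logistic growth is fastest at N = K/2 = 22550.
A = (K − N₀)/N₀ = 14.714. Set K/(1 + A·e^(−rt)) = K/2 → A·e^(−rt) = 1.
e^(−0.28t) = 1/14.714 = 0.0679612, so t = ln(14.714)/0.28 = 2.6888/0.28 = 9.6029.

9.60 days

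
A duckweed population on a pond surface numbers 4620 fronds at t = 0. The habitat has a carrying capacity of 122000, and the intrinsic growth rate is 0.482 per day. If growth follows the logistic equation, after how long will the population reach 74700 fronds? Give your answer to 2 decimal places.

A = (K − N₀)/N₀ = (122000 − 4620)/4620 = 25.407.
Solve 122000/(1 + 25.407·e^(−0.482t)) = 74700: 1 + 25.407·e^(−0.482t) = 1.6332, so e^(−0.482t) = 0.0249223.
−0.482·t = ln(0.0249223) = -3.692, so t = 3.692/0.482 = 7.6597.

7.66 days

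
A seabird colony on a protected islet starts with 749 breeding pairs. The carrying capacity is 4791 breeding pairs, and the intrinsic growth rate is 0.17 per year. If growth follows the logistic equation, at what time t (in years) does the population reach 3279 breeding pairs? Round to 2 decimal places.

A = (K − N₀)/N₀ = (4791 − 749)/749 = 5.3965.
Solve 4791/(1 + 5.3965·e^(−0.17t)) = 3279: 1 + 5.3965·e^(−0.17t) = 1.4611, so e^(−0.17t) = 0.0854468.
−0.17·t = ln(0.0854468) = -2.4599, so t = 2.4599/0.17 = 14.47.

14.47 years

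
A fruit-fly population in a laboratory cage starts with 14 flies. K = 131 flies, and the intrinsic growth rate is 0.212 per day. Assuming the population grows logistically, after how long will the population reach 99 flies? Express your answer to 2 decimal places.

A = (K − N₀)/N₀ = (131 − 14)/14 = 8.3571.
Solve 131/(1 + 8.3571·e^(−0.212t)) = 99: 1 + 8.3571·e^(−0.212t) = 1.3232, so e^(−0.212t) = 0.0386774.
−0.212·t = ln(0.0386774) = -3.2525, so t = 3.2525/0.212 = 15.342.

15.34 days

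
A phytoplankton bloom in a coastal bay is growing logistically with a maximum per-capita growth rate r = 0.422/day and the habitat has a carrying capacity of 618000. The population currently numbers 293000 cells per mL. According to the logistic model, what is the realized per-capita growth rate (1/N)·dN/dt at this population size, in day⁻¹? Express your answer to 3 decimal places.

(1/N)·dN/dt = r(1 − N/K) = 0.422 × (1 − 293000/618000).
= 0.422 × 0.52589 = 0.22193.

0.222 per day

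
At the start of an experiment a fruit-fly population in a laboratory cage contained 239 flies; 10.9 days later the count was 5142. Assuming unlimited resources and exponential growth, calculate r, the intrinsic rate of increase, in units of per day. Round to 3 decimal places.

0.282 per day

From N(t) = N₀·e^(rt): e^(r·10.9) = 5142/239 = 21.515.
r·10.9 = ln(21.515) = 3.0687, so r = 3.0687/10.9 = 0.28154.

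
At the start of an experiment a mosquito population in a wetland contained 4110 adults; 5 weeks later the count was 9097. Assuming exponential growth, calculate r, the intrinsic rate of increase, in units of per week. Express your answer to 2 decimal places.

From N(t) = N₀·e^(rt): e^(r·5) = 9097/4110 = 2.2134.
r·5 = ln(2.2134) = 0.79452, so r = 0.79452/5 = 0.1589.

0.16 per week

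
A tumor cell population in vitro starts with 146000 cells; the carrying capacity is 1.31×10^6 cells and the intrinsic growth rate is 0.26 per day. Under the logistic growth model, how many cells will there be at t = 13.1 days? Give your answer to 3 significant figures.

A = (K − N₀)/N₀ = (1.31×10^6 − 146000)/146000 = 7.9726.
N(t) = K/(1 + A·e^(−rt)) = 1.31×10^6/(1 + 7.9726×e^(−0.26×13.1)).
e^(−3.406) = 0.033174; denominator = 1 + 7.9726×0.033174 = 1.2645.
N = 1.31×10^6/1.2645 = 1.035999×10^6.

1040000 cells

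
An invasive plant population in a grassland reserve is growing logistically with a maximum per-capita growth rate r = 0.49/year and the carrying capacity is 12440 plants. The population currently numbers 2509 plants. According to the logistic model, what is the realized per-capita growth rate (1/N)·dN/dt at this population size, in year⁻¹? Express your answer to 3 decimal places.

(1/N)·dN/dt = r(1 − N/K) = 0.49 × (1 − 2509/12440).
= 0.49 × 0.79831 = 0.39117.

0.391 per year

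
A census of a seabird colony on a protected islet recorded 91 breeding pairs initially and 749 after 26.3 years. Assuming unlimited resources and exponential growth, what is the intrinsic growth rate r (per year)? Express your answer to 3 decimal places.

From N(t) = N₀·e^(rt): e^(r·26.3) = 749/91 = 8.2308.
r·26.3 = ln(8.2308) = 2.1079, so r = 2.1079/26.3 = 0.080148.

0.080 per year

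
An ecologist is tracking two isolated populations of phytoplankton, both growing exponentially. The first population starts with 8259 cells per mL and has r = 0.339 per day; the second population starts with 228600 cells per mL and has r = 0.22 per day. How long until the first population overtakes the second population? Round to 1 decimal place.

27.9 days

Set 8259·e^(0.339t) = 228600·e^(0.22t).
e^((0.339 − 0.22)t) = 228600/8259 → e^(0.119·t) = 27.679.
0.119·t = ln(27.679) = 3.3207, so t = 3.3207/0.119 = 27.905.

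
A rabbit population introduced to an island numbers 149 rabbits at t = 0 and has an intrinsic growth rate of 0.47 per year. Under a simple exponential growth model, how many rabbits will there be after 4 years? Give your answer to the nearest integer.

N(t) = N₀·e^(rt) = 149 × e^(0.47×4) = 149 × e^1.88.
e^1.88 ≈ 6.5535, so N ≈ 149 × 6.5535 = 976.472.

976 rabbits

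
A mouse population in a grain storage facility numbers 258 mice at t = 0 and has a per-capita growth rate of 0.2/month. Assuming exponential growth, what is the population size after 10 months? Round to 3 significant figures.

1910 mice

N(t) = N₀·e^(rt) = 258 × e^(0.2×10) = 258 × e^2.
e^2 ≈ 7.3891, so N ≈ 258 × 7.3891 = 1906.38.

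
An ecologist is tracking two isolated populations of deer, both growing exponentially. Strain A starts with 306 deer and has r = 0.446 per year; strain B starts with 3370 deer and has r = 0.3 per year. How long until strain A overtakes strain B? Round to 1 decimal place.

16.4 years

Set 306·e^(0.446t) = 3370·e^(0.3t).
e^((0.446 − 0.3)t) = 3370/306 → e^(0.146·t) = 11.013.
0.146·t = ln(11.013) = 2.3991, so t = 2.3991/0.146 = 16.432.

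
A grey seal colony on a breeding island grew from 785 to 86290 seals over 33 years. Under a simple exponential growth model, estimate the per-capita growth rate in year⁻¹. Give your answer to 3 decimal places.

0.142 per year

From N(t) = N₀·e^(rt): e^(r·33) = 86290/785 = 109.92.
r·33 = ln(109.92) = 4.6998, so r = 4.6998/33 = 0.14242.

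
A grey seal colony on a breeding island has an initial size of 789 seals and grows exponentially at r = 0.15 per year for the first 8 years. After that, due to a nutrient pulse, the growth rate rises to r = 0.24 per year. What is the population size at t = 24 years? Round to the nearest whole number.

Phase 1: N(8) = 789·e^(0.15×8) = 789·e^1.2 = 2619.57.
Phase 2 runs for 24 − 8 = 16 years at r = 0.24.
N(24) = 2619.57·e^(0.24×16) = 2619.57·e^3.84 = 121877.

121877 seals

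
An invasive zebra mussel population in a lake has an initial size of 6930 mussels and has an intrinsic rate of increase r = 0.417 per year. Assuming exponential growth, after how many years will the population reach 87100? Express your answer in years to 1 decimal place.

Set N₀·e^(rt) = 87100: e^(0.417·t) = 87100/6930 = 12.569.
0.417·t = ln(12.569) = 2.5312, so t = 2.5312/0.417 = 6.07.

6.1 years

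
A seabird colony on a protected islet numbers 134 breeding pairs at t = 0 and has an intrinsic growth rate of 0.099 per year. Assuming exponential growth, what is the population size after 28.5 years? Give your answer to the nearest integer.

N(t) = N₀·e^(rt) = 134 × e^(0.099×28.5) = 134 × e^2.822.
e^2.822 ≈ 16.802, so N ≈ 134 × 16.802 = 2251.47.

2251 breeding pairs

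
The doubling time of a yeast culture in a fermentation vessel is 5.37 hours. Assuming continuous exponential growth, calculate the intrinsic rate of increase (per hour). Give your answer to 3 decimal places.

0.129 per hour

r = ln(2)/t_d = 0.6931/5.37 = 0.12908.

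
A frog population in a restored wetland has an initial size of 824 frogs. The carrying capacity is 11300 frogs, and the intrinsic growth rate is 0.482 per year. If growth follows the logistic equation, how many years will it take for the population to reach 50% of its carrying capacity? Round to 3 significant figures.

5.28 years

A = (K − N₀)/N₀ = (11300 − 824)/824 = 12.714.
Solve 11300/(1 + 12.714·e^(−0.482t)) = 5650: 1 + 12.714·e^(−0.482t) = 2, so e^(−0.482t) = 0.078656.
−0.482·t = ln(0.078656) = -2.5427, so t = 2.5427/0.482 = 5.2753.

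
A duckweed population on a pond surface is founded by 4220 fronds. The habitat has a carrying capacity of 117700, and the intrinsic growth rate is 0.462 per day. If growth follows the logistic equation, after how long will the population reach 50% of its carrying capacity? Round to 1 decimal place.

7.1 days

A = (K − N₀)/N₀ = (117700 − 4220)/4220 = 26.891.
Solve 117700/(1 + 26.891·e^(−0.462t)) = 58850: 1 + 26.891·e^(−0.462t) = 2, so e^(−0.462t) = 0.0371872.
−0.462·t = ln(0.0371872) = -3.2918, so t = 3.2918/0.462 = 7.1251.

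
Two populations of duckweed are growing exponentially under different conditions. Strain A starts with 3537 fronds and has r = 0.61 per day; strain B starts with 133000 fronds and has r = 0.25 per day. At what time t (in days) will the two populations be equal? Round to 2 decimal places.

10.08 days

Set 3537·e^(0.61t) = 133000·e^(0.25t).
e^((0.61 − 0.25)t) = 133000/3537 → e^(0.36·t) = 37.602.
0.36·t = ln(37.602) = 3.6271, so t = 3.6271/0.36 = 10.075.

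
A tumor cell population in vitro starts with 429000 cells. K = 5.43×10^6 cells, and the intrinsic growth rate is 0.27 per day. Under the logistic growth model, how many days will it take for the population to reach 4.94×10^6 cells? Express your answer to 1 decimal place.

17.7 days

A = (K − N₀)/N₀ = (5.43×10^6 − 429000)/429000 = 11.657.
Solve 5.43×10^6/(1 + 11.657·e^(−0.27t)) = 4.94×10^6: 1 + 11.657·e^(−0.27t) = 1.0992, so e^(−0.27t) = 0.00850882.
−0.27·t = ln(0.00850882) = -4.7667, so t = 4.7667/0.27 = 17.654.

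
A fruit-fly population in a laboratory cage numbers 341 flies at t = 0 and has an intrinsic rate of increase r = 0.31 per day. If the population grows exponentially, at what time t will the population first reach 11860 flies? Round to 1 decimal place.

Set N₀·e^(rt) = 11860: e^(0.31·t) = 11860/341 = 34.78.
0.31·t = ln(34.78) = 3.549, so t = 3.549/0.31 = 11.449.

11.4 days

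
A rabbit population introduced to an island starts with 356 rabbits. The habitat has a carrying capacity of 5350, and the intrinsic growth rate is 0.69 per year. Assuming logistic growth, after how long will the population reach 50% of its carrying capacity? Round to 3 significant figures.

3.83 years

A = (K − N₀)/N₀ = (5350 − 356)/356 = 14.028.
Solve 5350/(1 + 14.028·e^(−0.69t)) = 2675: 1 + 14.028·e^(−0.69t) = 2, so e^(−0.69t) = 0.0712855.
−0.69·t = ln(0.0712855) = -2.6411, so t = 2.6411/0.69 = 3.8276.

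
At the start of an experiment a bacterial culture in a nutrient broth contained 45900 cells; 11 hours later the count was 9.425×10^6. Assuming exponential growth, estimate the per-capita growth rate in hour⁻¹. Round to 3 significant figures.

From N(t) = N₀·e^(rt): e^(r·11) = 9.425×10^6/45900 = 205.34.
r·11 = ln(205.34) = 5.3247, so r = 5.3247/11 = 0.48406.

0.484 per hour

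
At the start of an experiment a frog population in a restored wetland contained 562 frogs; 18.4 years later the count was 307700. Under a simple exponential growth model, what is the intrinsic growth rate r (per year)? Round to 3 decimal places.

From N(t) = N₀·e^(rt): e^(r·18.4) = 307700/562 = 547.51.
r·18.4 = ln(547.51) = 6.3054, so r = 6.3054/18.4 = 0.34268.

0.343 per year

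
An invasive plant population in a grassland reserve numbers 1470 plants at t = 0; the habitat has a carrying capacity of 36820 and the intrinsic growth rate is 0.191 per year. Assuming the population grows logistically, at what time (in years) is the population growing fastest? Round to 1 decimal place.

Logistic growth is fastest at N = K/2 = 18410.
A = (K − N₀)/N₀ = 24.048. Set K/(1 + A·e^(−rt)) = K/2 → A·e^(−rt) = 1.
e^(−0.191t) = 1/24.048 = 0.0415842, so t = ln(24.048)/0.191 = 3.18/0.191 = 16.649.

16.6 years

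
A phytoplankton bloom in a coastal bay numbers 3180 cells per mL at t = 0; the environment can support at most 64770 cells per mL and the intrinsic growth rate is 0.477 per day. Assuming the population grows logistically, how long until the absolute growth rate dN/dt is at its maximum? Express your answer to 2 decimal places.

6.21 days

Logistic growth is fastest at N = K/2 = 32385.
A = (K − N₀)/N₀ = 19.368. Set K/(1 + A·e^(−rt)) = K/2 → A·e^(−rt) = 1.
e^(−0.477t) = 1/19.368 = 0.0516318, so t = ln(19.368)/0.477 = 2.9636/0.477 = 6.213.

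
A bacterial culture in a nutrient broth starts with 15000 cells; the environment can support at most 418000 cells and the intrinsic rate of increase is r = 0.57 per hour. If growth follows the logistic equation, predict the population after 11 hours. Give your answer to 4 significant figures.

A = (K − N₀)/N₀ = (418000 − 15000)/15000 = 26.867.
N(t) = K/(1 + A·e^(−rt)) = 418000/(1 + 26.867×e^(−0.57×11)).
e^(−6.27) = 0.0018922; denominator = 1 + 26.867×0.0018922 = 1.0508.
N = 418000/1.0508 = 397778.

397800 cells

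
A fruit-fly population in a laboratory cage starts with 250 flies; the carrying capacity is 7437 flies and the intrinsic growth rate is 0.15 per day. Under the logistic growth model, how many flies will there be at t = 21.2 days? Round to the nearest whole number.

A = (K − N₀)/N₀ = (7437 − 250)/250 = 28.748.
N(t) = K/(1 + A·e^(−rt)) = 7437/(1 + 28.748×e^(−0.15×21.2)).
e^(−3.18) = 0.041586; denominator = 1 + 28.748×0.041586 = 2.1955.
N = 7437/2.1955 = 3387.38.

3387 flies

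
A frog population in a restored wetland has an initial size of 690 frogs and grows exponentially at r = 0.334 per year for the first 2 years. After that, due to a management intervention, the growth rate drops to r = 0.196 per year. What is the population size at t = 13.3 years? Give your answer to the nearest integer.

12326 frogs

Phase 1: N(2) = 690·e^(0.334×2) = 690·e^0.668 = 1345.73.
Phase 2 runs for 13.3 − 2 = 11.3 years at r = 0.196.
N(13.3) = 1345.73·e^(0.196×11.3) = 1345.73·e^2.215 = 12326.3.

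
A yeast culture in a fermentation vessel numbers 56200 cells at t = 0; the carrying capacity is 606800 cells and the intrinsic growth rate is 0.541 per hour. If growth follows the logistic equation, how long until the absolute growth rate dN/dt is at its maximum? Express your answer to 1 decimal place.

Logistic growth is fastest at N = K/2 = 303400.
A = (K − N₀)/N₀ = 9.7972. Set K/(1 + A·e^(−rt)) = K/2 → A·e^(−rt) = 1.
e^(−0.541t) = 1/9.7972 = 0.10207, so t = ln(9.7972)/0.541 = 2.2821/0.541 = 4.2183.

4.2 hours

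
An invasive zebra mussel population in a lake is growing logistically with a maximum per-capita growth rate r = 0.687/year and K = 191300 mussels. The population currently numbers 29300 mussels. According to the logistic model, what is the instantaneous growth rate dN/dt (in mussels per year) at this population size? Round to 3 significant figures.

dN/dt = rN(1 − N/K) = 0.687 × 29300 × (1 − 29300/191300).
1 − 29300/191300 = 0.84684; dN/dt = 0.687 × 29300 × 0.84684 = 17046.

17000 mussels per year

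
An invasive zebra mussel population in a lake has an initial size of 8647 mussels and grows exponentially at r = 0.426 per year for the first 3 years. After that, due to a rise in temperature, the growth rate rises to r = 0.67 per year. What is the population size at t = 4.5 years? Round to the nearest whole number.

84793 mussels

Phase 1: N(3) = 8647·e^(0.426×3) = 8647·e^1.278 = 31038.
Phase 2 runs for 4.5 − 3 = 1.5 years at r = 0.67.
N(4.5) = 31038·e^(0.67×1.5) = 31038·e^1.005 = 84793.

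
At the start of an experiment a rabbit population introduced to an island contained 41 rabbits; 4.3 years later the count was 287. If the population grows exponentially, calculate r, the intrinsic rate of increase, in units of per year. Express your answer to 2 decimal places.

From N(t) = N₀·e^(rt): e^(r·4.3) = 287/41 = 7.
r·4.3 = ln(7) = 1.9459, so r = 1.9459/4.3 = 0.45254.

0.45 per year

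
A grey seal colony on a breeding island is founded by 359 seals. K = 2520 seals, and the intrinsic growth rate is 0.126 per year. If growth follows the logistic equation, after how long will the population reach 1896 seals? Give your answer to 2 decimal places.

A = (K − N₀)/N₀ = (2520 − 359)/359 = 6.0195.
Solve 2520/(1 + 6.0195·e^(−0.126t)) = 1896: 1 + 6.0195·e^(−0.126t) = 1.3291, so e^(−0.126t) = 0.0546746.
−0.126·t = ln(0.0546746) = -2.9064, so t = 2.9064/0.126 = 23.066.

23.07 years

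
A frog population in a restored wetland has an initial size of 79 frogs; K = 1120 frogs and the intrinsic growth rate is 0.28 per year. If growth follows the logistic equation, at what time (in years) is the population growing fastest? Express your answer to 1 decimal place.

Logistic growth is fastest at N = K/2 = 560.
A = (K − N₀)/N₀ = 13.177. Set K/(1 + A·e^(−rt)) = K/2 → A·e^(−rt) = 1.
e^(−0.28t) = 1/13.177 = 0.0758886, so t = ln(13.177)/0.28 = 2.5785/0.28 = 9.2089.

9.2 years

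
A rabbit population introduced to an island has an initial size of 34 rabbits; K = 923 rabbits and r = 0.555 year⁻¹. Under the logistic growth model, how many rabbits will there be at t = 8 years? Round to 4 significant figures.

705.4 rabbits

A = (K − N₀)/N₀ = (923 − 34)/34 = 26.147.
N(t) = K/(1 + A·e^(−rt)) = 923/(1 + 26.147×e^(−0.555×8)).
e^(−4.44) = 0.011796; denominator = 1 + 26.147×0.011796 = 1.3084.
N = 923/1.3084 = 705.426.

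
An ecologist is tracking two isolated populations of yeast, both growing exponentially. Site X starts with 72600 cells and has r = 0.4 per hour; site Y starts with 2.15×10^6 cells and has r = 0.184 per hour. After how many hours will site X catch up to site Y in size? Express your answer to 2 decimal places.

15.69 hours

Set 72600·e^(0.4t) = 2.15×10^6·e^(0.184t).
e^((0.4 − 0.184)t) = 2.15×10^6/72600 → e^(0.216·t) = 29.614.
0.216·t = ln(29.614) = 3.3883, so t = 3.3883/0.216 = 15.686.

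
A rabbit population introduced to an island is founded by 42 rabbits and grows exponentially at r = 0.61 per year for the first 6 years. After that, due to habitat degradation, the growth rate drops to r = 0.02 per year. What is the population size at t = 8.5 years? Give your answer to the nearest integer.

1716 rabbits

Phase 1: N(6) = 42·e^(0.61×6) = 42·e^3.66 = 1632.18.
Phase 2 runs for 8.5 − 6 = 2.5 years at r = 0.02.
N(8.5) = 1632.18·e^(0.02×2.5) = 1632.18·e^0.05 = 1715.86.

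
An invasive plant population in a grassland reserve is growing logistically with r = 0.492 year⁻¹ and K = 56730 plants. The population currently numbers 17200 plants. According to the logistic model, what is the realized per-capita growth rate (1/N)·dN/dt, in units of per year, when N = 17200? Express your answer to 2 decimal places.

0.34 per year

(1/N)·dN/dt = r(1 − N/K) = 0.492 × (1 − 17200/56730).
= 0.492 × 0.69681 = 0.34283.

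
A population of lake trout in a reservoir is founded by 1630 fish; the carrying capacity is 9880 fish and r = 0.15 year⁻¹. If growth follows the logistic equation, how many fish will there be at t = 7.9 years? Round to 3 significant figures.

A = (K − N₀)/N₀ = (9880 − 1630)/1630 = 5.0613.
N(t) = K/(1 + A·e^(−rt)) = 9880/(1 + 5.0613×e^(−0.15×7.9)).
e^(−1.185) = 0.30575; denominator = 1 + 5.0613×0.30575 = 2.5475.
N = 9880/2.5475 = 3878.33.

3880 fish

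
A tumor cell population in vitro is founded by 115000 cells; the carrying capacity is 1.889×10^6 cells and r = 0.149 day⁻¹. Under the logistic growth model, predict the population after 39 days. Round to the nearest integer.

1805595 cells

A = (K − N₀)/N₀ = (1.889×10^6 − 115000)/115000 = 15.426.
N(t) = K/(1 + A·e^(−rt)) = 1.889×10^6/(1 + 15.426×e^(−0.149×39)).
e^(−5.811) = 0.0029944; denominator = 1 + 15.426×0.0029944 = 1.0462.
N = 1.889×10^6/1.0462 = 1.805595×10^6.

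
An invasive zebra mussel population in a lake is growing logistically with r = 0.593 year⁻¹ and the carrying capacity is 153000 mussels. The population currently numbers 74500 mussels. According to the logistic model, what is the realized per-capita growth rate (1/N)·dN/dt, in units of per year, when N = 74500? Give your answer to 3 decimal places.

(1/N)·dN/dt = r(1 − N/K) = 0.593 × (1 − 74500/153000).
= 0.593 × 0.51307 = 0.30425.

0.304 per year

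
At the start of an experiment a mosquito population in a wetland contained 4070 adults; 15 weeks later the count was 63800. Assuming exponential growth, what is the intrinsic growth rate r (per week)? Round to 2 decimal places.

From N(t) = N₀·e^(rt): e^(r·15) = 63800/4070 = 15.676.
r·15 = ln(15.676) = 2.7521, so r = 2.7521/15 = 0.18347.

0.18 per week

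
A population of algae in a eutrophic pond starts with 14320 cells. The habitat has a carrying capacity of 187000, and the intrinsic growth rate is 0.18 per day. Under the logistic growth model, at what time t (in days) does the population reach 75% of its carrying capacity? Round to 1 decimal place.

19.9 days

A = (K − N₀)/N₀ = (187000 − 14320)/14320 = 12.059.
Solve 187000/(1 + 12.059·e^(−0.18t)) = 140250: 1 + 12.059·e^(−0.18t) = 1.3333, so e^(−0.18t) = 0.0276427.
−0.18·t = ln(0.0276427) = -3.5884, so t = 3.5884/0.18 = 19.936.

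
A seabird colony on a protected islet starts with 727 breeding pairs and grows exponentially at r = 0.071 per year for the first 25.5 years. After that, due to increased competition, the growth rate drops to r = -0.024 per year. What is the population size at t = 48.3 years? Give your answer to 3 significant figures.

Phase 1: N(25.5) = 727·e^(0.071×25.5) = 727·e^1.81 = 4444.52.
Phase 2 runs for 48.3 − 25.5 = 22.8 years at r = -0.024.
N(48.3) = 4444.52·e^(-0.024×22.8) = 4444.52·e^-0.5472 = 2571.45.

2570 breeding pairs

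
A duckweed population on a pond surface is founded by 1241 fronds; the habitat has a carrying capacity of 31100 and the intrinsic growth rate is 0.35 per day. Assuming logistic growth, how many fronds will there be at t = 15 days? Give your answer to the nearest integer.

27614 fronds

A = (K − N₀)/N₀ = (31100 − 1241)/1241 = 24.06.
N(t) = K/(1 + A·e^(−rt)) = 31100/(1 + 24.06×e^(−0.35×15)).
e^(−5.25) = 0.0052475; denominator = 1 + 24.06×0.0052475 = 1.1263.
N = 31100/1.1263 = 27613.6.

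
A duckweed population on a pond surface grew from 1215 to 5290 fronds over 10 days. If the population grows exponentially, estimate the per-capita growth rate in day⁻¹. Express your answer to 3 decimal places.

0.147 per day

From N(t) = N₀·e^(rt): e^(r·10) = 5290/1215 = 4.3539.
r·10 = ln(4.3539) = 1.4711, so r = 1.4711/10 = 0.14711.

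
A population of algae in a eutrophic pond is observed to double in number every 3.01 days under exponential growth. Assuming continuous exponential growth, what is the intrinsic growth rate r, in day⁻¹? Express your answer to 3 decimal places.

r = ln(2)/t_d = 0.6931/3.01 = 0.23028.

0.230 per day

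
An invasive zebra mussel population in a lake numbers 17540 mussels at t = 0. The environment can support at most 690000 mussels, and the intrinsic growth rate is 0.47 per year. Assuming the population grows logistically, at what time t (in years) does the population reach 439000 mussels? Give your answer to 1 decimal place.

A = (K − N₀)/N₀ = (690000 − 17540)/17540 = 38.339.
Solve 690000/(1 + 38.339·e^(−0.47t)) = 439000: 1 + 38.339·e^(−0.47t) = 1.5718, so e^(−0.47t) = 0.0149133.
−0.47·t = ln(0.0149133) = -4.2055, so t = 4.2055/0.47 = 8.9479.

8.9 years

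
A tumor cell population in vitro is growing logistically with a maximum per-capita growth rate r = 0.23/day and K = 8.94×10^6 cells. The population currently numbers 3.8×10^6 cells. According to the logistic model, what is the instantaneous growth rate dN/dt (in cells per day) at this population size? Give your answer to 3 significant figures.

503000 cells per day

dN/dt = rN(1 − N/K) = 0.23 × 3.8×10^6 × (1 − 3.8×10^6/8.94×10^6).
1 − 3.8×10^6/8.94×10^6 = 0.57494; dN/dt = 0.23 × 3.8×10^6 × 0.57494 = 5.02501×10^5.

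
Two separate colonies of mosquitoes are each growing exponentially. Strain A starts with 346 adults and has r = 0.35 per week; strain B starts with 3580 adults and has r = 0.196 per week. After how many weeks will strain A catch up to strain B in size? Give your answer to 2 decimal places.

15.17 weeks

Set 346·e^(0.35t) = 3580·e^(0.196t).
e^((0.35 − 0.196)t) = 3580/346 → e^(0.154·t) = 10.347.
0.154·t = ln(10.347) = 2.3367, so t = 2.3367/0.154 = 15.173.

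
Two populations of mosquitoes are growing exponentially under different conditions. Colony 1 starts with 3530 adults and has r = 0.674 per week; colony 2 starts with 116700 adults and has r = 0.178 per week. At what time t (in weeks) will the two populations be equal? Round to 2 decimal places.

Set 3530·e^(0.674t) = 116700·e^(0.178t).
e^((0.674 − 0.178)t) = 116700/3530 → e^(0.496·t) = 33.059.
0.496·t = ln(33.059) = 3.4983, so t = 3.4983/0.496 = 7.053.

7.05 weeks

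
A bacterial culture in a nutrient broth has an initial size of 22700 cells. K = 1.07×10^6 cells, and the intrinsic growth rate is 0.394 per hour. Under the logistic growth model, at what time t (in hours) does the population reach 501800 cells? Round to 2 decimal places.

A = (K − N₀)/N₀ = (1.07×10^6 − 22700)/22700 = 46.137.
Solve 1.07×10^6/(1 + 46.137·e^(−0.394t)) = 501800: 1 + 46.137·e^(−0.394t) = 2.1323, so e^(−0.394t) = 0.0245429.
−0.394·t = ln(0.0245429) = -3.7073, so t = 3.7073/0.394 = 9.4095.

9.41 hours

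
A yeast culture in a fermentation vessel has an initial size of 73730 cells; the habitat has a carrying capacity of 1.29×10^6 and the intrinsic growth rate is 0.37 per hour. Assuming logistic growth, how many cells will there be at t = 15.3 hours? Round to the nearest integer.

A = (K − N₀)/N₀ = (1.29×10^6 − 73730)/73730 = 16.496.
N(t) = K/(1 + A·e^(−rt)) = 1.29×10^6/(1 + 16.496×e^(−0.37×15.3)).
e^(−5.661) = 0.003479; denominator = 1 + 16.496×0.003479 = 1.0574.
N = 1.29×10^6/1.0574 = 1.219984×10^6.

1219984 cells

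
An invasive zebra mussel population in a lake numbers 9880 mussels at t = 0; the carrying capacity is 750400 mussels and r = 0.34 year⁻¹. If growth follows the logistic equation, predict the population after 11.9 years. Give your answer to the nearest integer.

324699 mussels

A = (K − N₀)/N₀ = (750400 − 9880)/9880 = 74.951.
N(t) = K/(1 + A·e^(−rt)) = 750400/(1 + 74.951×e^(−0.34×11.9)).
e^(−4.046) = 0.017492; denominator = 1 + 74.951×0.017492 = 2.3111.
N = 750400/2.3111 = 324699.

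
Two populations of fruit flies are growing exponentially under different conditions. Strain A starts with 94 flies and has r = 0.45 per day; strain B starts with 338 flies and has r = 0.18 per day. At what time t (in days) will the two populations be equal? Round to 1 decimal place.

Set 94·e^(0.45t) = 338·e^(0.18t).
e^((0.45 − 0.18)t) = 338/94 → e^(0.27·t) = 3.5957.
0.27·t = ln(3.5957) = 1.2798, so t = 1.2798/0.27 = 4.7398.

4.7 days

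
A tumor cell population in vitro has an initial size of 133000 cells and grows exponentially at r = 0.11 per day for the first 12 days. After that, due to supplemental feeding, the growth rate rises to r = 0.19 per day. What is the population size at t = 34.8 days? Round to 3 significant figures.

37900000 cells

Phase 1: N(12) = 133000·e^(0.11×12) = 133000·e^1.32 = 497875.
Phase 2 runs for 34.8 − 12 = 22.8 days at r = 0.19.
N(34.8) = 497875·e^(0.19×22.8) = 497875·e^4.332 = 3.788646×10^7.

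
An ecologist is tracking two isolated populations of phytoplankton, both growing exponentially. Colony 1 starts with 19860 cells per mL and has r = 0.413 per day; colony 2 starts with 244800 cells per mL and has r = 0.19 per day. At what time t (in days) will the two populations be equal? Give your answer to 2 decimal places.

11.26 days

Set 19860·e^(0.413t) = 244800·e^(0.19t).
e^((0.413 − 0.19)t) = 244800/19860 → e^(0.223·t) = 12.326.
0.223·t = ln(12.326) = 2.5117, so t = 2.5117/0.223 = 11.263.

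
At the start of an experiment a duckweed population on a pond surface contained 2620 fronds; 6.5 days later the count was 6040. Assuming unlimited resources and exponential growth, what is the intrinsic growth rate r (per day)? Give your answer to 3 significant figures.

0.128 per day

From N(t) = N₀·e^(rt): e^(r·6.5) = 6040/2620 = 2.3053.
r·6.5 = ln(2.3053) = 0.83523, so r = 0.83523/6.5 = 0.1285.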